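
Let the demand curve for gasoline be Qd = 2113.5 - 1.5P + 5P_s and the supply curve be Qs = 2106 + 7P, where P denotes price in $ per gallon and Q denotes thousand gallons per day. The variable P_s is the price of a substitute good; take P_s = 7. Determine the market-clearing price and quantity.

With P_s = 7, demand is Qd = 2148.5 - 1.5P.
At equilibrium Qd = Qs, so 2148.5 - 1.5P = 2106 + 7P; collecting terms, 42.5 = 8.5P and P* = 5.
Substitute back: Q* = 2148.5 - 1.5(5) = 2141.

P* = 5, Q* = 2141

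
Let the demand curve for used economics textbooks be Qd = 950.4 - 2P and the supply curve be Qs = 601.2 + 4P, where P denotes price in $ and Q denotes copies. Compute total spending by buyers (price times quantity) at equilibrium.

Total spending by buyers = 48538.8

Equating demand and supply, 950.4 - 2P = 601.2 + 4P gives 6P = 349.2, so P* = 58.2.
From the demand curve, Q* = 950.4 - 2(58.2) = 834.
Total spending by buyers = P* × Q* = 58.2 × 834 = 48538.8.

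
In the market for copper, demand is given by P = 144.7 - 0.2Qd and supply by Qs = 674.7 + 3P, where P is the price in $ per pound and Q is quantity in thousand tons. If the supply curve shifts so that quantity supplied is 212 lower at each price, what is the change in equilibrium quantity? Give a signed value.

Inverting to quantity form: Qd = 723.5 - 5P.
Set Qd = Qs: 723.5 - 5P = 674.7 + 3P, so 48.8 = 8P and P* = 6.1.
Plugging P* into demand: Q* = 723.5 - 5(6.1) = 693.
After the shift, supply is Qs = 462.7 + 3P.
New equilibrium: 260.8 = 8P, so P = 32.6 and Q = 560.5.
ΔQ = 560.5 - 693 = -132.5.

ΔQ = -132.5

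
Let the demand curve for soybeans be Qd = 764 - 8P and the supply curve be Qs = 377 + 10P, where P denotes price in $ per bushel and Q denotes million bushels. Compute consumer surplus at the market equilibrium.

Equating demand and supply, 764 - 8P = 377 + 10P gives 18P = 387, so P* = 21.5.
Plugging P* into demand: Q* = 764 - 8(21.5) = 592.
Demand choke price (Qd = 0): P = 764/8 = 95.5. Consumer surplus = ½ × (95.5 - 21.5) × 592 = 21904.

Consumer surplus = 21904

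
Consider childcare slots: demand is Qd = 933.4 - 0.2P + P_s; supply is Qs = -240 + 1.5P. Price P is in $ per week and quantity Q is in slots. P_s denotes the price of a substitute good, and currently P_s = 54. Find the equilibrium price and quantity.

With P_s = 54, demand is Qd = 987.4 - 0.2P.
Set Qd = Qs: 987.4 - 0.2P = -240 + 1.5P, so 1227.4 = 1.7P and P* = 722.
Substitute back: Q* = 987.4 - 0.2(722) = 843.

P* = 722, Q* = 843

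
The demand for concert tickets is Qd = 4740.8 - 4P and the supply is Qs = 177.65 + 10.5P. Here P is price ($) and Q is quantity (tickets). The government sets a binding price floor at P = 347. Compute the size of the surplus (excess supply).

With P fixed at 347, quantity demanded is 3352.8 and quantity supplied is 3821.15.
Surplus = Qs - Qd = 3821.15 - 3352.8 = 468.35.

Surplus = 468.35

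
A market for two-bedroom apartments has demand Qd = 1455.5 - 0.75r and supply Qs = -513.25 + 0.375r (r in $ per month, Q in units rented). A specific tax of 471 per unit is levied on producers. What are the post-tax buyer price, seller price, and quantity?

r_b = 1907, r_s = 1436, Q = 25.25

Producers keep r_s = r_b - 471 per unit, so supply in terms of the buyer price is Qs = -689.875 + 0.375r_b.
Set Qd = Qs: 1455.5 - 0.75r_b = -689.875 + 0.375r_b, so 2145.375 = 1.125r_b and r_b = 1907.
Then r_s = 1907 - 471 = 1436 and Q = 1455.5 - 0.75(1907) = 25.25.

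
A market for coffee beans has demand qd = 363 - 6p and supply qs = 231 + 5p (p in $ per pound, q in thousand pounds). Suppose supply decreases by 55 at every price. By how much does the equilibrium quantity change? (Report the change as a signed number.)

Set qd = qs: 363 - 6p = 231 + 5p, so 132 = 11p and p* = 12.
Substitute back: q* = 363 - 6(12) = 291.
After the shift, supply is qs = 176 + 5p.
New equilibrium: 187 = 11p, so p = 17 and q = 261.
Δq = 261 - 291 = -30.

Δq = -30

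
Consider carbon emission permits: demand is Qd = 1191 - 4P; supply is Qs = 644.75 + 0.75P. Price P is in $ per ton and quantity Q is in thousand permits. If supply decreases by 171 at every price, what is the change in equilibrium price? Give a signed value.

Equating demand and supply, 1191 - 4P = 644.75 + 0.75P gives 4.75P = 546.25, so P* = 115.
From the demand curve, Q* = 1191 - 4(115) = 731.
After the shift, supply is Qs = 473.75 + 0.75P.
Re-solving, 4.75P = 717.25 gives P = 151 and Q = 587.
ΔP = 151 - 115 = 36.

ΔP = 36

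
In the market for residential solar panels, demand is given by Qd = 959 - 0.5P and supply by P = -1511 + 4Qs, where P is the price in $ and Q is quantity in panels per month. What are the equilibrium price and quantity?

P* = 775, Q* = 571.5

Rewriting in direct form: Qs = 377.75 + 0.25P.
Equating demand and supply, 959 - 0.5P = 377.75 + 0.25P gives 0.75P = 581.25, so P* = 775.
From the demand curve, Q* = 959 - 0.5(775) = 571.5.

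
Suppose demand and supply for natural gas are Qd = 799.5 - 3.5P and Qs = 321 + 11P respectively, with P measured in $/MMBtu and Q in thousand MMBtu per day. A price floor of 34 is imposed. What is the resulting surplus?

Surplus = 14.5

With P fixed at 34, quantity demanded is 680.5 and quantity supplied is 695.
Surplus = Qs - Qd = 695 - 680.5 = 14.5.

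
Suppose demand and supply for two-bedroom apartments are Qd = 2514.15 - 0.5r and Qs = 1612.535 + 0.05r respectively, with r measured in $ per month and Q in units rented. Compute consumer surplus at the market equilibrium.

Consumer surplus = 2871330.25

Equating demand and supply, 2514.15 - 0.5r = 1612.535 + 0.05r gives 0.55r = 901.615, so r* = 1639.3.
Plugging r* into demand: Q* = 2514.15 - 0.5(1639.3) = 1694.5.
Demand choke price (Qd = 0): r = 2514.15/0.5 = 5028.3. Consumer surplus = ½ × (5028.3 - 1639.3) × 1694.5 = 2871330.25.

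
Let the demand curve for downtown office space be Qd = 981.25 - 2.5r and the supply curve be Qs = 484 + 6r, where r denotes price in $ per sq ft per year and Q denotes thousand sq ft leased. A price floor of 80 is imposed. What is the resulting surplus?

At r = 80: Qd = 781.25 and Qs = 964.
Surplus = Qs - Qd = 964 - 781.25 = 182.75.

Surplus = 182.75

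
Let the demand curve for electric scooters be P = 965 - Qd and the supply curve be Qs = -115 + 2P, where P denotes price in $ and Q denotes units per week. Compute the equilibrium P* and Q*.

P* = 360, Q* = 605

Rewriting in direct form: Qd = 965 - P.
At equilibrium Qd = Qs, so 965 - P = -115 + 2P; collecting terms, 1080 = 3P and P* = 360.
Plugging P* into demand: Q* = 965 - 360 = 605.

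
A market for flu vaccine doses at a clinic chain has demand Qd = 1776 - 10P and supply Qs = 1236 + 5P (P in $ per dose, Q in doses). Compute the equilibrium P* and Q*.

Set Qd = Qs: 1776 - 10P = 1236 + 5P, so 540 = 15P and P* = 36.
Then Q* = 1776 - 10(36) = 1416.

P* = 36, Q* = 1416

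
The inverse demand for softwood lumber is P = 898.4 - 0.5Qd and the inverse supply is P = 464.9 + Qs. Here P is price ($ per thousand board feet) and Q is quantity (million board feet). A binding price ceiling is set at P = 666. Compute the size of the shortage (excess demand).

Shortage = 263.7

Inverting to quantity form: Qd = 1796.8 - 2P and Qs = -464.9 + P.
At P = 666: Qd = 464.8 and Qs = 201.1.
Shortage = Qd - Qs = 464.8 - 201.1 = 263.7.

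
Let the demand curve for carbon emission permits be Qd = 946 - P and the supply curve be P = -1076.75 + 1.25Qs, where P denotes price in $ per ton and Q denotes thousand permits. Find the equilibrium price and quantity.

Inverting to quantity form: Qs = 861.4 + 0.8P.
Equating demand and supply, 946 - P = 861.4 + 0.8P gives 1.8P = 84.6, so P* = 47.
Substitute back: Q* = 946 - 47 = 899.

P* = 47, Q* = 899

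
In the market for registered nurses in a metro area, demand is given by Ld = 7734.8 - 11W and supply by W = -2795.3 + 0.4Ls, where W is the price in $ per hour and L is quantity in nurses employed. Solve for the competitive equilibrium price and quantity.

W* = 55.3, L* = 7126.5

In direct form, Ls = 6988.25 + 2.5W.
The market clears where 7734.8 - 11W = 6988.25 + 2.5W. Rearranging, 13.5W = 746.55, hence W* = 55.3.
From the demand curve, L* = 7734.8 - 11(55.3) = 7126.5.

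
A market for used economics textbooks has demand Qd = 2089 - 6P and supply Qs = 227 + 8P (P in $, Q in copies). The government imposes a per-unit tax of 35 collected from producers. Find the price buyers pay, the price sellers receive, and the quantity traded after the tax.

Producers keep P_s = P_b - 35 per unit, so supply in terms of the buyer price is Qs = -53 + 8P_b.
Equate demand and the shifted supply: 2089 - 6P_b = -53 + 8P_b, giving 14P_b = 2142, so P_b = 153.
So P_s = 118 and the quantity traded is Q = 2089 - 6(153) = 1171.

P_b = 153, P_s = 118, Q = 1171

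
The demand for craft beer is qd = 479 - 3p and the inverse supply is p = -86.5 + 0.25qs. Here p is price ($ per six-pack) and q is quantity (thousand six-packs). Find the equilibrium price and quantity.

p* = 19, q* = 422

Inverting to quantity form: qs = 346 + 4p.
Set qd = qs: 479 - 3p = 346 + 4p, so 133 = 7p and p* = 19.
Then q* = 479 - 3(19) = 422.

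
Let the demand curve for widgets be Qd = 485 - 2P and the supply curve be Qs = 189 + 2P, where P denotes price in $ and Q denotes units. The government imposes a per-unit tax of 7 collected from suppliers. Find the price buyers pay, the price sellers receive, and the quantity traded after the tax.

P_b = 77.5, P_s = 70.5, Q = 330

The tax drives a wedge P_b - P_s = 7. Substituting P_s = P_b - 7 into supply: Qs = 175 + 2P_b.
Market clearing requires 485 - 2P_b = 175 + 2P_b; hence 310 = 4P_b and P_b = 77.5.
Then P_s = 77.5 - 7 = 70.5 and Q = 485 - 2(77.5) = 330.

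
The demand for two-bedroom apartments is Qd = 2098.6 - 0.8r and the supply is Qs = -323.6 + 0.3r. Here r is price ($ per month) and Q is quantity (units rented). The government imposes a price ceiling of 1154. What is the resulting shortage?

Shortage = 1152.8

Evaluating both curves at the ceiling price 1154 gives Qd = 1175.4, Qs = 22.6.
Shortage = Qd - Qs = 1175.4 - 22.6 = 1152.8.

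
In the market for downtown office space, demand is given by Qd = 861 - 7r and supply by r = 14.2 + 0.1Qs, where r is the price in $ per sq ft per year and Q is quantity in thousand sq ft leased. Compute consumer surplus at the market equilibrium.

Consumer surplus = 14336

Rewriting in direct form: Qs = -142 + 10r.
Equating demand and supply, 861 - 7r = -142 + 10r gives 17r = 1003, so r* = 59.
Substitute back: Q* = 861 - 7(59) = 448.
Demand choke price (Qd = 0): r = 861/7 = 123. Consumer surplus = ½ × (123 - 59) × 448 = 14336.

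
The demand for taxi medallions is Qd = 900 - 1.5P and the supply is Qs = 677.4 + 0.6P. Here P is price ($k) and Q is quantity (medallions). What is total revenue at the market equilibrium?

Total revenue = 78546

At equilibrium Qd = Qs, so 900 - 1.5P = 677.4 + 0.6P; collecting terms, 222.6 = 2.1P and P* = 106.
Substitute back: Q* = 900 - 1.5(106) = 741.
Total revenue = P* × Q* = 106 × 741 = 78546.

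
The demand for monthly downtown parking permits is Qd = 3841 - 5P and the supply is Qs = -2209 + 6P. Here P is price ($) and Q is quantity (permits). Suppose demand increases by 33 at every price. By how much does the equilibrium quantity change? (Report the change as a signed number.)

ΔQ = 18

At equilibrium Qd = Qs, so 3841 - 5P = -2209 + 6P; collecting terms, 6050 = 11P and P* = 550.
Then Q* = 3841 - 5(550) = 1091.
After the shift, demand is Qd = 3874 - 5P.
The new intersection has 6083 = 11P, i.e. P = 553, Q = 1109.
ΔQ = 1109 - 1091 = 18.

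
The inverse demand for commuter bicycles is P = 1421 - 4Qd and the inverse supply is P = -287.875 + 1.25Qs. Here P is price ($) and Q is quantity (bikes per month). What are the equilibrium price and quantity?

P* = 119, Q* = 325.5

Rewriting in direct form: Qd = 355.25 - 0.25P and Qs = 230.3 + 0.8P.
The market clears where 355.25 - 0.25P = 230.3 + 0.8P. Rearranging, 1.05P = 124.95, hence P* = 119.
Plugging P* into demand: Q* = 355.25 - 0.25(119) = 325.5.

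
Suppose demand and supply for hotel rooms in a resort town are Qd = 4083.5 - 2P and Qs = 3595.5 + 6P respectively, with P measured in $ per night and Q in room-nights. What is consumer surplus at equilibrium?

Consumer surplus = 3923370.5625

Equating demand and supply, 4083.5 - 2P = 3595.5 + 6P gives 8P = 488, so P* = 61.
Then Q* = 4083.5 - 2(61) = 3961.5.
Demand choke price (Qd = 0): P = 4083.5/2 = 2041.75. Consumer surplus = ½ × (2041.75 - 61) × 3961.5 = 3923370.5625.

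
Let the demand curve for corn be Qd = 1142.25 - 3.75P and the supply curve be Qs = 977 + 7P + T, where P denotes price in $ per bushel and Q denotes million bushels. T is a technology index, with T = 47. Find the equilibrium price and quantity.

With T = 47, supply is Qs = 1024 + 7P.
At equilibrium Qd = Qs, so 1142.25 - 3.75P = 1024 + 7P; collecting terms, 118.25 = 10.75P and P* = 11.
Plugging P* into demand: Q* = 1142.25 - 3.75(11) = 1101.

P* = 11, Q* = 1101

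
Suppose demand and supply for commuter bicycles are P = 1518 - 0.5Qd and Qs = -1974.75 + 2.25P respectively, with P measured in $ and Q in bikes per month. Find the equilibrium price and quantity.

In direct form, Qd = 3036 - 2P.
At equilibrium Qd = Qs, so 3036 - 2P = -1974.75 + 2.25P; collecting terms, 5010.75 = 4.25P and P* = 1179.
Substitute back: Q* = 3036 - 2(1179) = 678.

P* = 1179, Q* = 678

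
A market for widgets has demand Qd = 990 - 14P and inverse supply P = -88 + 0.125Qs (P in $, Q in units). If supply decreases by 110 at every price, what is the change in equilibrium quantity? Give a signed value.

Rewriting in direct form: Qs = 704 + 8P.
Set Qd = Qs: 990 - 14P = 704 + 8P, so 286 = 22P and P* = 13.
Plugging P* into demand: Q* = 990 - 14(13) = 808.
After the shift, supply is Qs = 594 + 8P.
The new intersection has 396 = 22P, i.e. P = 18, Q = 738.
ΔQ = 738 - 808 = -70.

ΔQ = -70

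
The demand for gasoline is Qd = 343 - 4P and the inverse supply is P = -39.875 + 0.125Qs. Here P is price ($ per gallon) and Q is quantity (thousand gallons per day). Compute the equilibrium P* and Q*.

P* = 2, Q* = 335

Rewriting in direct form: Qs = 319 + 8P.
Set Qd = Qs: 343 - 4P = 319 + 8P, so 24 = 12P and P* = 2.
Plugging P* into demand: Q* = 343 - 4(2) = 335.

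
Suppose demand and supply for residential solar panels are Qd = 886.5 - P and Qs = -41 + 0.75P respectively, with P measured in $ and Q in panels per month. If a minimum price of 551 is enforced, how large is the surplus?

Surplus = 36.75

At P = 551: Qd = 335.5 and Qs = 372.25.
Surplus = Qs - Qd = 372.25 - 335.5 = 36.75.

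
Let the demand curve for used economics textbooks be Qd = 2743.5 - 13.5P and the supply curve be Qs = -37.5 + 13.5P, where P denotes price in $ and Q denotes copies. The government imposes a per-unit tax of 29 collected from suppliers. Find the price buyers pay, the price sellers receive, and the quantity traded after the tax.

The tax drives a wedge P_b - P_s = 29. Substituting P_s = P_b - 29 into supply: Qs = -429 + 13.5P_b.
Market clearing requires 2743.5 - 13.5P_b = -429 + 13.5P_b; hence 3172.5 = 27P_b and P_b = 117.5.
Then P_s = 117.5 - 29 = 88.5 and Q = 2743.5 - 13.5(117.5) = 1157.25.

P_b = 117.5, P_s = 88.5, Q = 1157.25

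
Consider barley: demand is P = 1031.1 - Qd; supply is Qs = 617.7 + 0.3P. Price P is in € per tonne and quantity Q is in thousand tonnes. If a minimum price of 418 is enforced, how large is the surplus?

Inverting to quantity form: Qd = 1031.1 - P.
At P = 418: Qd = 613.1 and Qs = 743.1.
Surplus = Qs - Qd = 743.1 - 613.1 = 130.

Surplus = 130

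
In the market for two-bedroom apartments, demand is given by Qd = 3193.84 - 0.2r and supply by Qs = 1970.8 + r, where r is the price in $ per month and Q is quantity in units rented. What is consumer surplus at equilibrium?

Consumer surplus = 22350250

Set Qd = Qs: 3193.84 - 0.2r = 1970.8 + r, so 1223.04 = 1.2r and r* = 1019.2.
Then Q* = 3193.84 - 0.2(1019.2) = 2990.
Demand choke price (Qd = 0): r = 3193.84/0.2 = 15969.2. Consumer surplus = ½ × (15969.2 - 1019.2) × 2990 = 22350250.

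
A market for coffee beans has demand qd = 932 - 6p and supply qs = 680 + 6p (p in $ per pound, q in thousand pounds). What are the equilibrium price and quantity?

Equating demand and supply, 932 - 6p = 680 + 6p gives 12p = 252, so p* = 21.
Plugging p* into demand: q* = 932 - 6(21) = 806.

p* = 21, q* = 806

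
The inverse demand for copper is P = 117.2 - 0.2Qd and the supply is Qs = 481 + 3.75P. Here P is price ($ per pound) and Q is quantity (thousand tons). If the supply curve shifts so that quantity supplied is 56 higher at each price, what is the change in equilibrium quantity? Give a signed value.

ΔQ = 32

Inverting to quantity form: Qd = 586 - 5P.
Equating demand and supply, 586 - 5P = 481 + 3.75P gives 8.75P = 105, so P* = 12.
Plugging P* into demand: Q* = 586 - 5(12) = 526.
After the shift, supply is Qs = 537 + 3.75P.
Re-solving, 8.75P = 49 gives P = 5.6 and Q = 558.
ΔQ = 558 - 526 = 32.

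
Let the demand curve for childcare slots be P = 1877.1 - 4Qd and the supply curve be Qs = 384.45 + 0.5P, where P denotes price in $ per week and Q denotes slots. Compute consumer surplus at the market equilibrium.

Inverting to quantity form: Qd = 469.275 - 0.25P.
Set Qd = Qs: 469.275 - 0.25P = 384.45 + 0.5P, so 84.825 = 0.75P and P* = 113.1.
Plugging P* into demand: Q* = 469.275 - 0.25(113.1) = 441.
Demand choke price (Qd = 0): P = 469.275/0.25 = 1877.1. Consumer surplus = ½ × (1877.1 - 113.1) × 441 = 388962.

Consumer surplus = 388962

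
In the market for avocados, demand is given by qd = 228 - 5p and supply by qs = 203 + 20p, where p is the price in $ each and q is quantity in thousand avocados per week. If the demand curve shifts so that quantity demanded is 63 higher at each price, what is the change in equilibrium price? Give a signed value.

Δp = 2.52

The market clears where 228 - 5p = 203 + 20p. Rearranging, 25p = 25, hence p* = 1.
From the demand curve, q* = 228 - 5(1) = 223.
After the shift, demand is qd = 291 - 5p.
Re-solving, 25p = 88 gives p = 3.52 and q = 273.4.
Δp = 3.52 - 1 = 2.52.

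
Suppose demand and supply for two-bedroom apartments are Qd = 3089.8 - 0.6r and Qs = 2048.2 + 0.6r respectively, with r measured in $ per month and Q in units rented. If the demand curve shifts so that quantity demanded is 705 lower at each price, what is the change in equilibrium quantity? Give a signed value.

Equating demand and supply, 3089.8 - 0.6r = 2048.2 + 0.6r gives 1.2r = 1041.6, so r* = 868.
From the demand curve, Q* = 3089.8 - 0.6(868) = 2569.
After the shift, demand is Qd = 2384.8 - 0.6r.
Re-solving, 1.2r = 336.6 gives r = 280.5 and Q = 2216.5.
ΔQ = 2216.5 - 2569 = -352.5.

ΔQ = -352.5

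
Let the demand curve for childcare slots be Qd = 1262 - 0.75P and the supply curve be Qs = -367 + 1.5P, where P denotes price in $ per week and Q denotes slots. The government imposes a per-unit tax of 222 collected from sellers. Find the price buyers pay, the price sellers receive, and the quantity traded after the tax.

P_b = 872, P_s = 650, Q = 608

With a tax of 222 on sellers, they supply based on the net price P_s = P_b - 222, so Qs = -700 + 1.5P_b.
Market clearing requires 1262 - 0.75P_b = -700 + 1.5P_b; hence 1962 = 2.25P_b and P_b = 872.
Then P_s = 872 - 222 = 650 and Q = 1262 - 0.75(872) = 608.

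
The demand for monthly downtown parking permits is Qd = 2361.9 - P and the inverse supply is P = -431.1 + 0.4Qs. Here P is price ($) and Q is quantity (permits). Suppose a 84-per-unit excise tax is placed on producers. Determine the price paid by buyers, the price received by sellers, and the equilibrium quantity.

In direct form, Qs = 1077.75 + 2.5P.
Producers keep P_s = P_b - 84 per unit, so supply in terms of the buyer price is Qs = 867.75 + 2.5P_b.
Set Qd = Qs: 2361.9 - P_b = 867.75 + 2.5P_b, so 1494.15 = 3.5P_b and P_b = 426.9.
So P_s = 342.9 and the quantity traded is Q = 2361.9 - 426.9 = 1935.

P_b = 426.9, P_s = 342.9, Q = 1935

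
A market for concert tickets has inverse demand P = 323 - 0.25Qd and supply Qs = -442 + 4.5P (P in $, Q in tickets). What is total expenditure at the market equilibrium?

Rewriting in direct form: Qd = 1292 - 4P.
Set Qd = Qs: 1292 - 4P = -442 + 4.5P, so 1734 = 8.5P and P* = 204.
Plugging P* into demand: Q* = 1292 - 4(204) = 476.
Total expenditure = P* × Q* = 204 × 476 = 97104.

Total expenditure = 97104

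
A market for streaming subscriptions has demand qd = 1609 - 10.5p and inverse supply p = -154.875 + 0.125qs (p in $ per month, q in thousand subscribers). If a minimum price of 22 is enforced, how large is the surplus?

In direct form, qs = 1239 + 8p.
Evaluating both curves at the floor price 22 gives qd = 1378, qs = 1415.
Surplus = qs - qd = 1415 - 1378 = 37.

Surplus = 37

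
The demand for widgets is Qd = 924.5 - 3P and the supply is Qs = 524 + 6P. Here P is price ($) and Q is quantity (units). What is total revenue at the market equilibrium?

Total revenue = 35199.5

The market clears where 924.5 - 3P = 524 + 6P. Rearranging, 9P = 400.5, hence P* = 44.5.
From the demand curve, Q* = 924.5 - 3(44.5) = 791.
Total revenue = P* × Q* = 44.5 × 791 = 35199.5.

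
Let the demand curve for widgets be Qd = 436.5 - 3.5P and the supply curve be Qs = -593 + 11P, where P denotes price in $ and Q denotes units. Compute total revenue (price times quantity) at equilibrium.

Equating demand and supply, 436.5 - 3.5P = -593 + 11P gives 14.5P = 1029.5, so P* = 71.
Plugging P* into demand: Q* = 436.5 - 3.5(71) = 188.
Total revenue = P* × Q* = 71 × 188 = 13348.

Total revenue = 13348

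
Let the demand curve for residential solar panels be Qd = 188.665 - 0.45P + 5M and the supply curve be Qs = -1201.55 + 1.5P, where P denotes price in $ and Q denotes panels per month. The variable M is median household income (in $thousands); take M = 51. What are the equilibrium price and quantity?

With M = 51, demand is Qd = 443.665 - 0.45P.
Equating demand and supply, 443.665 - 0.45P = -1201.55 + 1.5P gives 1.95P = 1645.215, so P* = 843.7.
Plugging P* into demand: Q* = 443.665 - 0.45(843.7) = 64.

P* = 843.7, Q* = 64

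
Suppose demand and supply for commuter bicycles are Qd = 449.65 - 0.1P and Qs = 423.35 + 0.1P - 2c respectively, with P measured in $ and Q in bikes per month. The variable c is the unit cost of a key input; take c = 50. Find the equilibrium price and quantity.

P* = 631.5, Q* = 386.5

With c = 50, supply is Qs = 323.35 + 0.1P.
The market clears where 449.65 - 0.1P = 323.35 + 0.1P. Rearranging, 0.2P = 126.3, hence P* = 631.5.
Then Q* = 449.65 - 0.1(631.5) = 386.5.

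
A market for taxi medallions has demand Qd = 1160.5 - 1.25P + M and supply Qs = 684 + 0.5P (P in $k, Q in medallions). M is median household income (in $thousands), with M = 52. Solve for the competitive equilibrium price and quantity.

With M = 52, demand is Qd = 1212.5 - 1.25P.
Set Qd = Qs: 1212.5 - 1.25P = 684 + 0.5P, so 528.5 = 1.75P and P* = 302.
Then Q* = 1212.5 - 1.25(302) = 835.

P* = 302, Q* = 835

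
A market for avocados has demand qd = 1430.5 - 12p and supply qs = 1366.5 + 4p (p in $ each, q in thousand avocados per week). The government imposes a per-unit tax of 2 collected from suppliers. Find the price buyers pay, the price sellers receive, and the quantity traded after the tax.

p_b = 4.5, p_s = 2.5, q = 1376.5

With a tax of 2 on suppliers, they supply based on the net price p_s = p_b - 2, so qs = 1358.5 + 4p_b.
Set qd = qs: 1430.5 - 12p_b = 1358.5 + 4p_b, so 72 = 16p_b and p_b = 4.5.
Then p_s = 4.5 - 2 = 2.5 and q = 1430.5 - 12(4.5) = 1376.5.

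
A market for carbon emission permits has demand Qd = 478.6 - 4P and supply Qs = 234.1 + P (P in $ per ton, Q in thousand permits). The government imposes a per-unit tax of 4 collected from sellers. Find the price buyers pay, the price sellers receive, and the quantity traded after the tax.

The tax drives a wedge P_b - P_s = 4. Substituting P_s = P_b - 4 into supply: Qs = 230.1 + P_b.
Market clearing requires 478.6 - 4P_b = 230.1 + P_b; hence 248.5 = 5P_b and P_b = 49.7.
So P_s = 45.7 and the quantity traded is Q = 478.6 - 4(49.7) = 279.8.

P_b = 49.7, P_s = 45.7, Q = 279.8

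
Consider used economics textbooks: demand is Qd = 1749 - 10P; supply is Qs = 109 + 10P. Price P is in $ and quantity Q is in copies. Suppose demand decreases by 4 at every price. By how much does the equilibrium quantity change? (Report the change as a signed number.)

ΔQ = -2

At equilibrium Qd = Qs, so 1749 - 10P = 109 + 10P; collecting terms, 1640 = 20P and P* = 82.
Then Q* = 1749 - 10(82) = 929.
After the shift, demand is Qd = 1745 - 10P.
Re-solving, 20P = 1636 gives P = 81.8 and Q = 927.
ΔQ = 927 - 929 = -2.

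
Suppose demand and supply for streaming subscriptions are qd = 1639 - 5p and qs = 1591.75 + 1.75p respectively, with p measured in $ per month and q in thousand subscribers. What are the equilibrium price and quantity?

p* = 7, q* = 1604

Set qd = qs: 1639 - 5p = 1591.75 + 1.75p, so 47.25 = 6.75p and p* = 7.
Substitute back: q* = 1639 - 5(7) = 1604.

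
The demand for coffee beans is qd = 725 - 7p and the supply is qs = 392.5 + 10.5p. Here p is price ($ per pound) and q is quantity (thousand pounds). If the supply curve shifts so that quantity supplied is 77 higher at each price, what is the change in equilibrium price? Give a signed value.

Equating demand and supply, 725 - 7p = 392.5 + 10.5p gives 17.5p = 332.5, so p* = 19.
Plugging p* into demand: q* = 725 - 7(19) = 592.
After the shift, supply is qs = 469.5 + 10.5p.
The new intersection has 255.5 = 17.5p, i.e. p = 14.6, q = 622.8.
Δp = 14.6 - 19 = -4.4.

Δp = -4.4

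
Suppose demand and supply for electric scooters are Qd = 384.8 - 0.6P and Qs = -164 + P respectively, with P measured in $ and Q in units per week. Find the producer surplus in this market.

At equilibrium Qd = Qs, so 384.8 - 0.6P = -164 + P; collecting terms, 548.8 = 1.6P and P* = 343.
Plugging P* into demand: Q* = 384.8 - 0.6(343) = 179.
Supply choke price (Qs = 0): P = 164. Producer surplus = ½ × (343 - 164) × 179 = 16020.5.

Producer surplus = 16020.5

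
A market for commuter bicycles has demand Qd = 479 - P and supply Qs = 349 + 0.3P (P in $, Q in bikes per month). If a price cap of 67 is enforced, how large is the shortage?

With P fixed at 67, quantity demanded is 412 and quantity supplied is 369.1.
Shortage = Qd - Qs = 412 - 369.1 = 42.9.

Shortage = 42.9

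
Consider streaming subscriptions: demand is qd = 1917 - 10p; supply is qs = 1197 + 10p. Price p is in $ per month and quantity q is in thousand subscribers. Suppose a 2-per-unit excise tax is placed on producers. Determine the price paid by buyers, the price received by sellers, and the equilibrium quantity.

The tax drives a wedge p_b - p_s = 2. Substituting p_s = p_b - 2 into supply: qs = 1177 + 10p_b.
Equate demand and the shifted supply: 1917 - 10p_b = 1177 + 10p_b, giving 20p_b = 740, so p_b = 37.
Then p_s = 37 - 2 = 35 and q = 1917 - 10(37) = 1547.

p_b = 37, p_s = 35, q = 1547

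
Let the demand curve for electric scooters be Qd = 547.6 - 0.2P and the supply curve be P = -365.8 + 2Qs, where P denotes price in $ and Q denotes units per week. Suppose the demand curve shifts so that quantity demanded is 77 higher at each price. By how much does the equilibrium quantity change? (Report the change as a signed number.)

Rewriting in direct form: Qs = 182.9 + 0.5P.
Equating demand and supply, 547.6 - 0.2P = 182.9 + 0.5P gives 0.7P = 364.7, so P* = 521.
From the demand curve, Q* = 547.6 - 0.2(521) = 443.4.
After the shift, demand is Qd = 624.6 - 0.2P.
The new intersection has 441.7 = 0.7P, i.e. P = 631, Q = 498.4.
ΔQ = 498.4 - 443.4 = 55.

ΔQ = 55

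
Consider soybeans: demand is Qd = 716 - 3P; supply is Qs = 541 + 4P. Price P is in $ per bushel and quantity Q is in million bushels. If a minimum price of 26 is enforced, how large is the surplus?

Evaluating both curves at the floor price 26 gives Qd = 638, Qs = 645.
Surplus = Qs - Qd = 645 - 638 = 7.

Surplus = 7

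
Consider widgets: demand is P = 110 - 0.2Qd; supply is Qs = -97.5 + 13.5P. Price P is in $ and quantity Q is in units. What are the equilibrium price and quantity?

P* = 35, Q* = 375

Solving each curve for Q: Qd = 550 - 5P.
At equilibrium Qd = Qs, so 550 - 5P = -97.5 + 13.5P; collecting terms, 647.5 = 18.5P and P* = 35.
Plugging P* into demand: Q* = 550 - 5(35) = 375.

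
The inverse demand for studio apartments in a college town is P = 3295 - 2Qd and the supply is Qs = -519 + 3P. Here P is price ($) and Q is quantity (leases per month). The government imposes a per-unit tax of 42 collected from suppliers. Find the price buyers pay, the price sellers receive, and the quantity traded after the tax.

Solving each curve for Q: Qd = 1647.5 - 0.5P.
The tax drives a wedge P_b - P_s = 42. Substituting P_s = P_b - 42 into supply: Qs = -645 + 3P_b.
Market clearing requires 1647.5 - 0.5P_b = -645 + 3P_b; hence 2292.5 = 3.5P_b and P_b = 655.
So P_s = 613 and the quantity traded is Q = 1647.5 - 0.5(655) = 1320.

P_b = 655, P_s = 613, Q = 1320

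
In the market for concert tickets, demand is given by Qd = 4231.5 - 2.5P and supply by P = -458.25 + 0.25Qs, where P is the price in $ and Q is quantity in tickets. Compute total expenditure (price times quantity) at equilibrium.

Inverting to quantity form: Qs = 1833 + 4P.
Equating demand and supply, 4231.5 - 2.5P = 1833 + 4P gives 6.5P = 2398.5, so P* = 369.
From the demand curve, Q* = 4231.5 - 2.5(369) = 3309.
Total expenditure = P* × Q* = 369 × 3309 = 1221021.

Total expenditure = 1221021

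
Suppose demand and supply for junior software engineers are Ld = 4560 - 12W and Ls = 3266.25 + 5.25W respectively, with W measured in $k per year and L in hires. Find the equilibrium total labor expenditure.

Total labor expenditure = 274500

Set Ld = Ls: 4560 - 12W = 3266.25 + 5.25W, so 1293.75 = 17.25W and W* = 75.
From the demand curve, L* = 4560 - 12(75) = 3660.
Total labor expenditure = W* × L* = 75 × 3660 = 274500.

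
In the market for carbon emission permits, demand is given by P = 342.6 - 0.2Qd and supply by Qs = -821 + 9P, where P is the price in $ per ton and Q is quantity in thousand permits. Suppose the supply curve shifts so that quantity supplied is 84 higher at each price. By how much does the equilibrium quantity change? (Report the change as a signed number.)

ΔQ = 30

In direct form, Qd = 1713 - 5P.
At equilibrium Qd = Qs, so 1713 - 5P = -821 + 9P; collecting terms, 2534 = 14P and P* = 181.
Then Q* = 1713 - 5(181) = 808.
After the shift, supply is Qs = -737 + 9P.
The new intersection has 2450 = 14P, i.e. P = 175, Q = 838.
ΔQ = 838 - 808 = 30.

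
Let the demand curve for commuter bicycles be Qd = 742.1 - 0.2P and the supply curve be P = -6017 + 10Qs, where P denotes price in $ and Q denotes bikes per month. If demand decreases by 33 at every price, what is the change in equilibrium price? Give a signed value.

Inverting to quantity form: Qs = 601.7 + 0.1P.
The market clears where 742.1 - 0.2P = 601.7 + 0.1P. Rearranging, 0.3P = 140.4, hence P* = 468.
Then Q* = 742.1 - 0.2(468) = 648.5.
After the shift, demand is Qd = 709.1 - 0.2P.
Re-solving, 0.3P = 107.4 gives P = 358 and Q = 637.5.
ΔP = 358 - 468 = -110.

ΔP = -110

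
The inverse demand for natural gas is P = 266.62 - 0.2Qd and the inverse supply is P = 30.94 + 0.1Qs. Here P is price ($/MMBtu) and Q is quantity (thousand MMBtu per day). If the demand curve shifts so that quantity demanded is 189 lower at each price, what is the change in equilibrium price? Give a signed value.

Rewriting in direct form: Qd = 1333.1 - 5P and Qs = -309.4 + 10P.
At equilibrium Qd = Qs, so 1333.1 - 5P = -309.4 + 10P; collecting terms, 1642.5 = 15P and P* = 109.5.
Substitute back: Q* = 1333.1 - 5(109.5) = 785.6.
After the shift, demand is Qd = 1144.1 - 5P.
The new intersection has 1453.5 = 15P, i.e. P = 96.9, Q = 659.6.
ΔP = 96.9 - 109.5 = -12.6.

ΔP = -12.6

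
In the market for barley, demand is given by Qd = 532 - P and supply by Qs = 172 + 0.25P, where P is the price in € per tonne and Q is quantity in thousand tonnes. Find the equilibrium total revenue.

Total revenue = 70272

Equating demand and supply, 532 - P = 172 + 0.25P gives 1.25P = 360, so P* = 288.
Then Q* = 532 - 288 = 244.
Total revenue = P* × Q* = 288 × 244 = 70272.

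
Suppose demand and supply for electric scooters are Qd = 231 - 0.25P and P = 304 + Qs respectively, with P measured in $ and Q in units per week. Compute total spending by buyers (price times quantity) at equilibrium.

Inverting to quantity form: Qs = -304 + P.
Equating demand and supply, 231 - 0.25P = -304 + P gives 1.25P = 535, so P* = 428.
Then Q* = 231 - 0.25(428) = 124.
Total spending by buyers = P* × Q* = 428 × 124 = 53072.

Total spending by buyers = 53072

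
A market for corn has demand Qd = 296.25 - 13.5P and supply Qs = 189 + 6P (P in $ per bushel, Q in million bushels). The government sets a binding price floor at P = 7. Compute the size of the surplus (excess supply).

Surplus = 29.25

Evaluating both curves at the floor price 7 gives Qd = 201.75, Qs = 231.
Surplus = Qs - Qd = 231 - 201.75 = 29.25.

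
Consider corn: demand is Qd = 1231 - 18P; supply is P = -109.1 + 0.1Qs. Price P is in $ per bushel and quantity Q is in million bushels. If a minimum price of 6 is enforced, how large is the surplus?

Surplus = 28

In direct form, Qs = 1091 + 10P.
With P fixed at 6, quantity demanded is 1123 and quantity supplied is 1151.
Surplus = Qs - Qd = 1151 - 1123 = 28.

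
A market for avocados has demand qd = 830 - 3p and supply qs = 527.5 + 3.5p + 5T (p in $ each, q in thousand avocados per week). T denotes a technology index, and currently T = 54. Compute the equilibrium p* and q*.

With T = 54, supply is qs = 797.5 + 3.5p.
At equilibrium qd = qs, so 830 - 3p = 797.5 + 3.5p; collecting terms, 32.5 = 6.5p and p* = 5.
Then q* = 830 - 3(5) = 815.

p* = 5, q* = 815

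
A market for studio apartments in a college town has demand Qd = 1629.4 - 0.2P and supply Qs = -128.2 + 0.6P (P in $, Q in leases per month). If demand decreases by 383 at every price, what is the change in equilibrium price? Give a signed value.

At equilibrium Qd = Qs, so 1629.4 - 0.2P = -128.2 + 0.6P; collecting terms, 1757.6 = 0.8P and P* = 2197.
Substitute back: Q* = 1629.4 - 0.2(2197) = 1190.
After the shift, demand is Qd = 1246.4 - 0.2P.
The new intersection has 1374.6 = 0.8P, i.e. P = 1718.25, Q = 902.75.
ΔP = 1718.25 - 2197 = -478.75.

ΔP = -478.75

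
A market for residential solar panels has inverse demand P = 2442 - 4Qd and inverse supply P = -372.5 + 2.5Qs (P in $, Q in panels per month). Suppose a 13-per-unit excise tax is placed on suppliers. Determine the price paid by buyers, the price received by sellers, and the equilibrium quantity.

Solving each curve for Q: Qd = 610.5 - 0.25P and Qs = 149 + 0.4P.
Suppliers keep P_s = P_b - 13 per unit, so supply in terms of the buyer price is Qs = 143.8 + 0.4P_b.
Equate demand and the shifted supply: 610.5 - 0.25P_b = 143.8 + 0.4P_b, giving 0.65P_b = 466.7, so P_b = 718.
Then P_s = 718 - 13 = 705 and Q = 610.5 - 0.25(718) = 431.

P_b = 718, P_s = 705, Q = 431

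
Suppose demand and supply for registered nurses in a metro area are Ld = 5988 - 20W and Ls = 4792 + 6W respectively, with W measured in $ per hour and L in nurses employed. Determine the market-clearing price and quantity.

Set Ld = Ls: 5988 - 20W = 4792 + 6W, so 1196 = 26W and W* = 46.
Plugging W* into demand: L* = 5988 - 20(46) = 5068.

W* = 46, L* = 5068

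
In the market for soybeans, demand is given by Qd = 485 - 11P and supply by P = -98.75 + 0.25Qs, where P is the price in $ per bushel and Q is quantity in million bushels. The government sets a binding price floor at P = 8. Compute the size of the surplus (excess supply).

Surplus = 30

Solving each curve for Q: Qs = 395 + 4P.
Evaluating both curves at the floor price 8 gives Qd = 397, Qs = 427.
Surplus = Qs - Qd = 427 - 397 = 30.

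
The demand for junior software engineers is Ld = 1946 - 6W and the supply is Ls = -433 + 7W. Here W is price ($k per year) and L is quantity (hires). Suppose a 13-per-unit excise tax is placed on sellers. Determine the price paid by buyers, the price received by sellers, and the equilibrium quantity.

W_b = 190, W_s = 177, L = 806

The tax drives a wedge W_b - W_s = 13. Substituting W_s = W_b - 13 into supply: Ls = -524 + 7W_b.
Set Ld = Ls: 1946 - 6W_b = -524 + 7W_b, so 2470 = 13W_b and W_b = 190.
So W_s = 177 and the quantity traded is L = 1946 - 6(190) = 806.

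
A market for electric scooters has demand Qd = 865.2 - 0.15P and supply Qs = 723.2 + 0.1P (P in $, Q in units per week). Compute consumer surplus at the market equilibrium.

At equilibrium Qd = Qs, so 865.2 - 0.15P = 723.2 + 0.1P; collecting terms, 142 = 0.25P and P* = 568.
Plugging P* into demand: Q* = 865.2 - 0.15(568) = 780.
Demand choke price (Qd = 0): P = 865.2/0.15 = 5768. Consumer surplus = ½ × (5768 - 568) × 780 = 2028000.

Consumer surplus = 2028000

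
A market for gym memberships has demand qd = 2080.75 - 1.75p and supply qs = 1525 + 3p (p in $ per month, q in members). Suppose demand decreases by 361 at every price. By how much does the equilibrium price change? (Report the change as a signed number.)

Equating demand and supply, 2080.75 - 1.75p = 1525 + 3p gives 4.75p = 555.75, so p* = 117.
Plugging p* into demand: q* = 2080.75 - 1.75(117) = 1876.
After the shift, demand is qd = 1719.75 - 1.75p.
Re-solving, 4.75p = 194.75 gives p = 41 and q = 1648.
Δp = 41 - 117 = -76.

Δp = -76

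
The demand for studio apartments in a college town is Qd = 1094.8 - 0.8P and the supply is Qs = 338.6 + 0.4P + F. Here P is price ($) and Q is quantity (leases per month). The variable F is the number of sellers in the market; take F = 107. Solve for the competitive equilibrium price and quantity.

P* = 541, Q* = 662

With F = 107, supply is Qs = 445.6 + 0.4P.
Equating demand and supply, 1094.8 - 0.8P = 445.6 + 0.4P gives 1.2P = 649.2, so P* = 541.
Substitute back: Q* = 1094.8 - 0.8(541) = 662.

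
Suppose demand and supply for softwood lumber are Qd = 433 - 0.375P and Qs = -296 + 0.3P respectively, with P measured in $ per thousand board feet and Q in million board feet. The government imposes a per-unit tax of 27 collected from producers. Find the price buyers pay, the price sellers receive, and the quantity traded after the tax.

With a tax of 27 on producers, they supply based on the net price P_s = P_b - 27, so Qs = -304.1 + 0.3P_b.
Equate demand and the shifted supply: 433 - 0.375P_b = -304.1 + 0.3P_b, giving 0.675P_b = 737.1, so P_b = 1092.
So P_s = 1065 and the quantity traded is Q = 433 - 0.375(1092) = 23.5.

P_b = 1092, P_s = 1065, Q = 23.5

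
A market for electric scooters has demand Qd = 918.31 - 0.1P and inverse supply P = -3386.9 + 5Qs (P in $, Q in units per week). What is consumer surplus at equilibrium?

Consumer surplus = 3511220

In direct form, Qs = 677.38 + 0.2P.
At equilibrium Qd = Qs, so 918.31 - 0.1P = 677.38 + 0.2P; collecting terms, 240.93 = 0.3P and P* = 803.1.
Then Q* = 918.31 - 0.1(803.1) = 838.
Demand choke price (Qd = 0): P = 918.31/0.1 = 9183.1. Consumer surplus = ½ × (9183.1 - 803.1) × 838 = 3511220.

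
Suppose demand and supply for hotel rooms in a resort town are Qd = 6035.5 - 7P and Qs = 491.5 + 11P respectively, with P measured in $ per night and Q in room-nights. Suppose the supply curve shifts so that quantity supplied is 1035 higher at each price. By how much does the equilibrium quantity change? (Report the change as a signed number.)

ΔQ = 402.5

The market clears where 6035.5 - 7P = 491.5 + 11P. Rearranging, 18P = 5544, hence P* = 308.
Substitute back: Q* = 6035.5 - 7(308) = 3879.5.
After the shift, supply is Qs = 1526.5 + 11P.
The new intersection has 4509 = 18P, i.e. P = 250.5, Q = 4282.
ΔQ = 4282 - 3879.5 = 402.5.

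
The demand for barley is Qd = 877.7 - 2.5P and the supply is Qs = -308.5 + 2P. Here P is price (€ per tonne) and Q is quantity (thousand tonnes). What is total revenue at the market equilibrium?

Total revenue = 57649.32

At equilibrium Qd = Qs, so 877.7 - 2.5P = -308.5 + 2P; collecting terms, 1186.2 = 4.5P and P* = 263.6.
Then Q* = 877.7 - 2.5(263.6) = 218.7.
Total revenue = P* × Q* = 263.6 × 218.7 = 57649.32.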